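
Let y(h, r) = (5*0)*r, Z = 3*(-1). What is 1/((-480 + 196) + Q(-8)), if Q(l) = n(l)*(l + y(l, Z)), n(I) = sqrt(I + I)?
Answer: -71/20420 + 2*I/5105 ≈ -0.003477 + 0.00039177*I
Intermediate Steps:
Z = -3
n(I) = sqrt(2)*sqrt(I) (n(I) = sqrt(2*I) = sqrt(2)*sqrt(I))
y(h, r) = 0 (y(h, r) = 0*r = 0)
Q(l) = sqrt(2)*l**(3/2) (Q(l) = (sqrt(2)*sqrt(l))*(l + 0) = (sqrt(2)*sqrt(l))*l = sqrt(2)*l**(3/2))
1/((-480 + 196) + Q(-8)) = 1/((-480 + 196) + sqrt(2)*(-8)**(3/2)) = 1/(-284 + sqrt(2)*(-16*I*sqrt(2))) = 1/(-284 - 32*I) = (-284 + 32*I)/81680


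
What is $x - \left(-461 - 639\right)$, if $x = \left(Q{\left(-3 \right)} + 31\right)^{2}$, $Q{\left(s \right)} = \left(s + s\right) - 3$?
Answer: $1584$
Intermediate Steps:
$Q{\left(s \right)} = -3 + 2 s$ ($Q{\left(s \right)} = 2 s - 3 = -3 + 2 s$)
$x = 484$ ($x = \left(\left(-3 + 2 \left(-3\right)\right) + 31\right)^{2} = \left(\left(-3 - 6\right) + 31\right)^{2} = \left(-9 + 31\right)^{2} = 22^{2} = 484$)
$x - \left(-461 - 639\right) = 484 - \left(-461 - 639\right) = 484 - -1100 = 484 + 1100 = 1584$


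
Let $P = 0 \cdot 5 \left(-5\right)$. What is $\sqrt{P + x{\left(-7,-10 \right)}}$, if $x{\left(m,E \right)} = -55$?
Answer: $i \sqrt{55} \approx 7.4162 i$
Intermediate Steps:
$P = 0$ ($P = 0 \left(-5\right) = 0$)
$\sqrt{P + x{\left(-7,-10 \right)}} = \sqrt{0 - 55} = \sqrt{-55} = i \sqrt{55}$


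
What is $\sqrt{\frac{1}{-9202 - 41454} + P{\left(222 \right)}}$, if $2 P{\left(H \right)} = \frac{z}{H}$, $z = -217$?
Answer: $\frac{i \sqrt{965788581774}}{1405704} \approx 0.69911 i$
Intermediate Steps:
$P{\left(H \right)} = - \frac{217}{2 H}$ ($P{\left(H \right)} = \frac{\left(-217\right) \frac{1}{H}}{2} = - \frac{217}{2 H}$)
$\sqrt{\frac{1}{-9202 - 41454} + P{\left(222 \right)}} = \sqrt{\frac{1}{-9202 - 41454} - \frac{217}{2 \cdot 222}} = \sqrt{\frac{1}{-50656} - \frac{217}{444}} = \sqrt{- \frac{1}{50656} - \frac{217}{444}} = \sqrt{- \frac{2748199}{5622816}} = \frac{i \sqrt{965788581774}}{1405704}$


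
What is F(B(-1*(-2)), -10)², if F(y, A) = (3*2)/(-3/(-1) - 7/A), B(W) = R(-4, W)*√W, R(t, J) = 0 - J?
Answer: 3600/1369 ≈ 2.6297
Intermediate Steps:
R(t, J) = -J
B(W) = -W^(3/2) (B(W) = (-W)*√W = -W^(3/2))
F(y, A) = 6/(3 - 7/A) (F(y, A) = 6/(-3*(-1) - 7/A) = 6/(3 - 7/A))
F(B(-1*(-2)), -10)² = (6*(-10)/(-7 + 3*(-10)))² = (6*(-10)/(-7 - 30))² = (6*(-10)/(-37))² = (6*(-10)*(-1/37))² = (60/37)² = 3600/1369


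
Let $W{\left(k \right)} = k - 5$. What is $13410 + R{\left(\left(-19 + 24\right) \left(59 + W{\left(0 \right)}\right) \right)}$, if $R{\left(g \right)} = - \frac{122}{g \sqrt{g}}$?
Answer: $13410 - \frac{61 \sqrt{30}}{12150} \approx 13410.0$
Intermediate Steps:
$W{\left(k \right)} = -5 + k$
$R{\left(g \right)} = - \frac{122}{g^{\frac{3}{2}}}$
$13410 + R{\left(\left(-19 + 24\right) \left(59 + W{\left(0 \right)}\right) \right)} = 13410 - \frac{122}{\left(-19 + 24\right)^{\frac{3}{2}} \left(59 + \left(-5 + 0\right)\right)^{\frac{3}{2}}} = 13410 - \frac{122}{5 \sqrt{5} \left(59 - 5\right)^{\frac{3}{2}}} = 13410 - \frac{122}{810 \sqrt{30}} = 13410 - 122 \frac{\sqrt{30}}{24300} = 13410 - \frac{61 \sqrt{30}}{12150}$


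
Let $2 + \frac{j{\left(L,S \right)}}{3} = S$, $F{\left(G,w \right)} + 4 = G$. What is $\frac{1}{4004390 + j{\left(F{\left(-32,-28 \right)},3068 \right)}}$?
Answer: $\frac{1}{4013588} \approx 2.4915 \cdot 10^{-7}$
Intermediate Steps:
$F{\left(G,w \right)} = -4 + G$
$j{\left(L,S \right)} = -6 + 3 S$
$\frac{1}{4004390 + j{\left(F{\left(-32,-28 \right)},3068 \right)}} = \frac{1}{4004390 + \left(-6 + 3 \cdot 3068\right)} = \frac{1}{4004390 + \left(-6 + 9204\right)} = \frac{1}{4004390 + 9198} = \frac{1}{4013588}$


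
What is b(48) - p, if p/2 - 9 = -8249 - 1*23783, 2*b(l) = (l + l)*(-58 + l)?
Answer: 63566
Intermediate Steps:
b(l) = l*(-58 + l) (b(l) = ((l + l)*(-58 + l))/2 = ((2*l)*(-58 + l))/2 = (2*l*(-58 + l))/2 = l*(-58 + l))
p = -64046 (p = 18 + 2*(-8249 - 1*23783) = 18 + 2*(-8249 - 23783) = 18 + 2*(-32032) = 18 - 64064 = -64046)
b(48) - p = 48*(-58 + 48) - 1*(-64046) = 48*(-10) + 64046 = -480 + 64046 = 63566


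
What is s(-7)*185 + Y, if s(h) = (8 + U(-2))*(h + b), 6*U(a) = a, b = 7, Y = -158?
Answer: -158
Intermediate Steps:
U(a) = a/6
s(h) = 161/3 + 23*h/3 (s(h) = (8 + (⅙)*(-2))*(h + 7) = (8 - ⅓)*(7 + h) = 23*(7 + h)/3 = 161/3 + 23*h/3)
s(-7)*185 + Y = (161/3 + (23/3)*(-7))*185 - 158 = (161/3 - 161/3)*185 - 158 = 0*185 - 158 = 0 - 158 = -158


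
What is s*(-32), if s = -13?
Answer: 416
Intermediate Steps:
s*(-32) = -13*(-32) = 416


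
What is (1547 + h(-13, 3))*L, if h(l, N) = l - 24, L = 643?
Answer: 970930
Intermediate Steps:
h(l, N) = -24 + l
(1547 + h(-13, 3))*L = (1547 + (-24 - 13))*643 = (1547 - 37)*643 = 1510*643 = 970930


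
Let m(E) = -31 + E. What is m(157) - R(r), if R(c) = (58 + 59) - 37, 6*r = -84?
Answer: 46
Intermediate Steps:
r = -14 (r = (⅙)*(-84) = -14)
R(c) = 80 (R(c) = 117 - 37 = 80)
m(157) - R(r) = (-31 + 157) - 1*80 = 126 - 80 = 46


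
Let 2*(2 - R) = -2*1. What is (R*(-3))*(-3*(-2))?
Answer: -54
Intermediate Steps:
R = 3 (R = 2 - (-1) = 2 - ½*(-2) = 2 + 1 = 3)
(R*(-3))*(-3*(-2)) = (3*(-3))*(-3*(-2)) = -9*6 = -54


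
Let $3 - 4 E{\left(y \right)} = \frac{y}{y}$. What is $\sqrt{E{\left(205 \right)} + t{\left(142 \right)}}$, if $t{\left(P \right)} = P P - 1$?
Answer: $\frac{7 \sqrt{1646}}{2} \approx 142.0$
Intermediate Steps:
$t{\left(P \right)} = -1 + P^{2}$ ($t{\left(P \right)} = P^{2} - 1 = -1 + P^{2}$)
$E{\left(y \right)} = \frac{1}{2}$ ($E{\left(y \right)} = \frac{3}{4} - \frac{y \frac{1}{y}}{4} = \frac{3}{4} - \frac{1}{4} = \frac{1}{2}$)
$\sqrt{E{\left(205 \right)} + t{\left(142 \right)}} = \sqrt{\frac{1}{2} - \left(1 - 142^{2}\right)} = \sqrt{\frac{1}{2} + \left(-1 + 20164\right)} = \sqrt{\frac{1}{2} + 20163} = \sqrt{\frac{40327}{2}} = \frac{7 \sqrt{1646}}{2}$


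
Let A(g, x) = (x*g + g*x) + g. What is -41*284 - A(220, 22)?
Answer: -21544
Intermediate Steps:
A(g, x) = g + 2*g*x (A(g, x) = (g*x + g*x) + g = 2*g*x + g = g + 2*g*x)
-41*284 - A(220, 22) = -41*284 - 220*(1 + 2*22) = -11644 - 220*(1 + 44) = -11644 - 220*45 = -11644 - 1*9900 = -11644 - 9900 = -21544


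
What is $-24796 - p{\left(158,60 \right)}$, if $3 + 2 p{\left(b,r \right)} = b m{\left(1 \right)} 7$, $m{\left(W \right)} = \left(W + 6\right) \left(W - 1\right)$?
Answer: $- \frac{49589}{2} \approx -24795.0$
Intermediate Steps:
$m{\left(W \right)} = \left(-1 + W\right) \left(6 + W\right)$ ($m{\left(W \right)} = \left(6 + W\right) \left(-1 + W\right) = \left(-1 + W\right) \left(6 + W\right)$)
$p{\left(b,r \right)} = - \frac{3}{2}$ ($p{\left(b,r \right)} = - \frac{3}{2} + \frac{b \left(-6 + 1^{2} + 5 \cdot 1\right) 7}{2} = - \frac{3}{2} + \frac{b \left(-6 + 1 + 5\right) 7}{2} = - \frac{3}{2} + \frac{b 0 \cdot 7}{2} = - \frac{3}{2} + \frac{0 \cdot 7}{2} = - \frac{3}{2} + \frac{1}{2} \cdot 0 = - \frac{3}{2} + 0 = - \frac{3}{2}$)
$-24796 - p{\left(158,60 \right)} = -24796 - - \frac{3}{2} = -24796 + \frac{3}{2} = - \frac{49589}{2}$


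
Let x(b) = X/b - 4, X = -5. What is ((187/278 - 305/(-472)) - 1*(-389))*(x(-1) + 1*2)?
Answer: 76824117/65608 ≈ 1171.0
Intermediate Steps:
x(b) = -4 - 5/b (x(b) = -5/b - 4 = -4 - 5/b)
((187/278 - 305/(-472)) - 1*(-389))*(x(-1) + 1*2) = ((187/278 - 305/(-472)) - 1*(-389))*((-4 - 5/(-1)) + 1*2) = ((187*(1/278) - 305*(-1/472)) + 389)*((-4 - 5*(-1)) + 2) = ((187/278 + 305/472) + 389)*((-4 + 5) + 2) = (86527/65608 + 389)*(1 + 2) = (25608039/65608)*3 = 76824117/65608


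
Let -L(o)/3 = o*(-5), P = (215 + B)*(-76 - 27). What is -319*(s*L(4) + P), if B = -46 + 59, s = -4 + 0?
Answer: 7567956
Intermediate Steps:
s = -4
B = 13
P = -23484 (P = (215 + 13)*(-76 - 27) = 228*(-103) = -23484)
L(o) = 15*o (L(o) = -3*o*(-5) = -(-15)*o = 15*o)
-319*(s*L(4) + P) = -319*(-60*4 - 23484) = -319*(-4*60 - 23484) = -319*(-240 - 23484) = -319*(-23724) = 7567956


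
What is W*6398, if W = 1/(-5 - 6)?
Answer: -6398/11 ≈ -581.64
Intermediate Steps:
W = -1/11 (W = 1/(-11) = -1/11 ≈ -0.090909)
W*6398 = -1/11*6398 = -6398/11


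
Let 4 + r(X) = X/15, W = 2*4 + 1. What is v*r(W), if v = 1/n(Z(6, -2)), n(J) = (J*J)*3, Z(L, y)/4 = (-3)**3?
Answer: -17/174960 ≈ -9.7165e-5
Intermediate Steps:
W = 9 (W = 8 + 1 = 9)
Z(L, y) = -108 (Z(L, y) = 4*(-3)**3 = 4*(-27) = -108)
n(J) = 3*J**2 (n(J) = J**2*3 = 3*J**2)
r(X) = -4 + X/15
v = 1/34992 (v = 1/(3*(-108)**2) = 1/(3*11664) = 1/34992 ≈ 2.8578e-5)
v*r(W) = (-4 + (1/15)*9)/34992 = (-4 + 3/5)/34992 = (1/34992)*(-17/5) = -17/174960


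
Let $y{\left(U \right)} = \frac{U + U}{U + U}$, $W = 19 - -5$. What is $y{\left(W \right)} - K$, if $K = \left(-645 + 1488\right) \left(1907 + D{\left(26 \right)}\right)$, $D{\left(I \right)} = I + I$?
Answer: $-1651436$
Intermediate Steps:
$D{\left(I \right)} = 2 I$
$W = 24$ ($W = 19 + 5 = 24$)
$y{\left(U \right)} = 1$ ($y{\left(U \right)} = \frac{2 U}{2 U} = 2 U \frac{1}{2 U} = 1$)
$K = 1651437$ ($K = \left(-645 + 1488\right) \left(1907 + 2 \cdot 26\right) = 843 \left(1907 + 52\right) = 843 \cdot 1959 = 1651437$)
$y{\left(W \right)} - K = 1 - 1651437 = -1651436$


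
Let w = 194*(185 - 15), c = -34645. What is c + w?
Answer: -1665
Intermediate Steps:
w = 32980 (w = 194*170 = 32980)
c + w = -34645 + 32980 = -1665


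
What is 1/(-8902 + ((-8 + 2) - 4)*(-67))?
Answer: -1/8232 ≈ -0.00012148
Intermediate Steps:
1/(-8902 + ((-8 + 2) - 4)*(-67)) = 1/(-8902 + (-6 - 4)*(-67)) = 1/(-8902 - 10*(-67)) = 1/(-8902 + 670) = 1/(-8232) = -1/8232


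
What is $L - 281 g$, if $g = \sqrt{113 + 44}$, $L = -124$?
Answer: $-124 - 281 \sqrt{157} \approx -3644.9$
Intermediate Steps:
$g = \sqrt{157} \approx 12.53$
$L - 281 g = -124 - 281 \sqrt{157}$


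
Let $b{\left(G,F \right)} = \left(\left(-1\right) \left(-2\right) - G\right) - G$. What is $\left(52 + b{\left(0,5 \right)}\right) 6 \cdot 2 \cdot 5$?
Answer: $3240$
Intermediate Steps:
$b{\left(G,F \right)} = 2 - 2 G$ ($b{\left(G,F \right)} = \left(2 - G\right) - G = 2 - 2 G$)
$\left(52 + b{\left(0,5 \right)}\right) 6 \cdot 2 \cdot 5 = \left(52 + \left(2 - 0\right)\right) 6 \cdot 2 \cdot 5 = \left(52 + \left(2 + 0\right)\right) 12 \cdot 5 = \left(52 + 2\right) 60 = 54 \cdot 60 = 3240$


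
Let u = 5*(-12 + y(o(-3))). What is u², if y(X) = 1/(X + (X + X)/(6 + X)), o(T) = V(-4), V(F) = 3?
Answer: 416025/121 ≈ 3438.2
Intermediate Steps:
o(T) = 3
y(X) = 1/(X + 2*X/(6 + X)) (y(X) = 1/(X + (2*X)/(6 + X)) = 1/(X + 2*X/(6 + X)))
u = -645/11 (u = 5*(-12 + (6 + 3)/(3*(8 + 3))) = 5*(-12 + (⅓)*9/11) = 5*(-12 + (⅓)*(1/11)*9) = 5*(-12 + 3/11) = 5*(-129/11) = -645/11 ≈ -58.636)
u² = (-645/11)² = 416025/121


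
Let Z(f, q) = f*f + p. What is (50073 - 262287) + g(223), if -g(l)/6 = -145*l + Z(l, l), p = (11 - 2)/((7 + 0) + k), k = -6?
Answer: -316632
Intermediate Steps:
p = 9 (p = (11 - 2)/((7 + 0) - 6) = 9/(7 - 6) = 9/1 = 9*1 = 9)
Z(f, q) = 9 + f² (Z(f, q) = f*f + 9 = f² + 9 = 9 + f²)
g(l) = -54 - 6*l² + 870*l (g(l) = -6*(-145*l + (9 + l²)) = -6*(9 + l² - 145*l) = -54 - 6*l² + 870*l)
(50073 - 262287) + g(223) = (50073 - 262287) + (-54 - 6*223² + 870*223) = -212214 + (-54 - 6*49729 + 194010) = -212214 + (-54 - 298374 + 194010) = -212214 - 104418 = -316632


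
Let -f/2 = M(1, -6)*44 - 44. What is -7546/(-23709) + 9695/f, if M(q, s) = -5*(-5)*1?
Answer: -3395581/794816 ≈ -4.2722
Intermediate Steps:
M(q, s) = 25 (M(q, s) = 25*1 = 25)
f = -2112 (f = -2*(25*44 - 44) = -2*(1100 - 44) = -2*1056 = -2112)
-7546/(-23709) + 9695/f = -7546/(-23709) + 9695/(-2112) = -7546*(-1/23709) + 9695*(-1/2112) = 1078/3387 - 9695/2112 = -3395581/794816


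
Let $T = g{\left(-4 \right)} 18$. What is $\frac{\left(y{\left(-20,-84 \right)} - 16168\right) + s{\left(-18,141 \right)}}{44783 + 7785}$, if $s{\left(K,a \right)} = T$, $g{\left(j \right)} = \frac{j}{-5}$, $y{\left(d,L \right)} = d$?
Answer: $- \frac{20217}{65710} \approx -0.30767$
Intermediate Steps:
$g{\left(j \right)} = - \frac{j}{5}$ ($g{\left(j \right)} = j \left(- \frac{1}{5}\right) = - \frac{j}{5}$)
$T = \frac{72}{5}$ ($T = \left(- \frac{1}{5}\right) \left(-4\right) 18 = \frac{4}{5} \cdot 18 = \frac{72}{5} \approx 14.4$)
$s{\left(K,a \right)} = \frac{72}{5}$
$\frac{\left(y{\left(-20,-84 \right)} - 16168\right) + s{\left(-18,141 \right)}}{44783 + 7785} = \frac{\left(-20 - 16168\right) + \frac{72}{5}}{44783 + 7785} = \frac{-16188 + \frac{72}{5}}{52568} = \left(- \frac{80868}{5}\right) \frac{1}{52568} = - \frac{20217}{65710}$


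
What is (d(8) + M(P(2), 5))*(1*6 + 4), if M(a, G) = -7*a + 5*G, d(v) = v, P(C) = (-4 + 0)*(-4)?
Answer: -790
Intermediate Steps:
P(C) = 16 (P(C) = -4*(-4) = 16)
(d(8) + M(P(2), 5))*(1*6 + 4) = (8 + (-7*16 + 5*5))*(1*6 + 4) = (8 + (-112 + 25))*(6 + 4) = (8 - 87)*10 = -79*10 = -790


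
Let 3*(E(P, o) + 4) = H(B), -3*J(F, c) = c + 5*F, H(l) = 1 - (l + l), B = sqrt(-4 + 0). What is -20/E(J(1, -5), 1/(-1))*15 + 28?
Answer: 13736/137 - 3600*I/137 ≈ 100.26 - 26.277*I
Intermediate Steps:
B = 2*I (B = sqrt(-4) = 2*I ≈ 2.0*I)
H(l) = 1 - 2*l
J(F, c) = -5*F/3 - c/3 (J(F, c) = -(c + 5*F)/3 = -5*F/3 - c/3)
E(P, o) = -11/3 - 4*I/3 (E(P, o) = -4 + (1 - 4*I)/3 = -4 + (1/3 - 4*I/3) = -11/3 - 4*I/3)
-20/E(J(1, -5), 1/(-1))*15 + 28 = -20*9*(-11/3 + 4*I/3)/137*15 + 28 = -180*(-11/3 + 4*I/3)/137*15 + 28 = -2700*(-11/3 + 4*I/3)/137 + 28 = 28 - 2700*(-11/3 + 4*I/3)/137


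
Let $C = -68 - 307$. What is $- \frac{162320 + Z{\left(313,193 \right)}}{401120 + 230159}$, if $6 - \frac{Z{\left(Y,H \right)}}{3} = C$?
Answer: $- \frac{163463}{631279} \approx -0.25894$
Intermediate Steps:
$C = -375$
$Z{\left(Y,H \right)} = 1143$ ($Z{\left(Y,H \right)} = 18 - -1125 = 18 + 1125 = 1143$)
$- \frac{162320 + Z{\left(313,193 \right)}}{401120 + 230159} = - \frac{162320 + 1143}{401120 + 230159} = - \frac{163463}{631279}$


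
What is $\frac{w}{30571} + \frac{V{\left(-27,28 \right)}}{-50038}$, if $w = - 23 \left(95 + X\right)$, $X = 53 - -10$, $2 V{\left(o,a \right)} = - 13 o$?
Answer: $- \frac{374406605}{3059423396} \approx -0.12238$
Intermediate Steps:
$V{\left(o,a \right)} = - \frac{13 o}{2}$ ($V{\left(o,a \right)} = \frac{\left(-13\right) o}{2} = - \frac{13 o}{2}$)
$X = 63$ ($X = 53 + 10 = 63$)
$w = -3634$ ($w = - 23 \left(95 + 63\right) = \left(-23\right) 158 = -3634$)
$\frac{w}{30571} + \frac{V{\left(-27,28 \right)}}{-50038} = - \frac{3634}{30571} + \frac{\left(- \frac{13}{2}\right) \left(-27\right)}{-50038} = \left(-3634\right) \frac{1}{30571} + \frac{351}{2} \left(- \frac{1}{50038}\right) = - \frac{3634}{30571} - \frac{351}{100076} = - \frac{374406605}{3059423396}$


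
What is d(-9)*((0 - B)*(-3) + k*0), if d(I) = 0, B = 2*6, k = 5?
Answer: 0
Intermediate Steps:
B = 12
d(-9)*((0 - B)*(-3) + k*0) = 0*((0 - 1*12)*(-3) + 5*0) = 0*((0 - 12)*(-3) + 0) = 0*(-12*(-3) + 0) = 0*(36 + 0) = 0*36 = 0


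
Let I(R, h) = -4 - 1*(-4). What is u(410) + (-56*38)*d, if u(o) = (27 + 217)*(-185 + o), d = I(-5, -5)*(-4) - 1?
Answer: 57028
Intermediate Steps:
I(R, h) = 0 (I(R, h) = -4 + 4 = 0)
d = -1 (d = 0*(-4) - 1 = 0 - 1 = -1)
u(o) = -45140 + 244*o (u(o) = 244*(-185 + o) = -45140 + 244*o)
u(410) + (-56*38)*d = (-45140 + 244*410) - 56*38*(-1) = (-45140 + 100040) - 2128*(-1) = 54900 + 2128 = 57028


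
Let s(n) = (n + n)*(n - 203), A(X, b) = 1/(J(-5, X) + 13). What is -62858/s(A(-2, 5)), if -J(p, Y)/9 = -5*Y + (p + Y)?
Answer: -6160084/2843 ≈ -2166.8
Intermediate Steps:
J(p, Y) = -9*p + 36*Y (J(p, Y) = -9*(-5*Y + (p + Y)) = -9*(-5*Y + (Y + p)) = -9*(p - 4*Y) = -9*p + 36*Y)
A(X, b) = 1/(58 + 36*X) (A(X, b) = 1/((-9*(-5) + 36*X) + 13) = 1/((45 + 36*X) + 13) = 1/(58 + 36*X))
s(n) = 2*n*(-203 + n) (s(n) = (2*n)*(-203 + n) = 2*n*(-203 + n))
-62858/s(A(-2, 5)) = -62858*(-7/(-203 + 1/(2*(29 + 18*(-2))))) = -62858*(-7/(-203 + 1/(2*(29 - 36)))) = -62858*(-7/(-203 + (½)/(-7))) = -62858*(-7/(-203 + (½)*(-⅐))) = -62858*(-7/(-203 - 1/14)) = -62858/(2*(-1/14)*(-2843/14)) = -62858/2843/98 = -62858*98/2843 = -6160084/2843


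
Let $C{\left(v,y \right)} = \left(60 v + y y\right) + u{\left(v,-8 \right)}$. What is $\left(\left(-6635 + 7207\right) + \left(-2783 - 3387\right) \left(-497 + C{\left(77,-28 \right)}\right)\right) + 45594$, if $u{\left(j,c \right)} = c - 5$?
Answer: $-30149814$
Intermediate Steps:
$u{\left(j,c \right)} = -5 + c$
$C{\left(v,y \right)} = -13 + y^{2} + 60 v$ ($C{\left(v,y \right)} = \left(60 v + y y\right) - 13 = \left(60 v + y^{2}\right) - 13 = \left(y^{2} + 60 v\right) - 13 = -13 + y^{2} + 60 v$)
$\left(\left(-6635 + 7207\right) + \left(-2783 - 3387\right) \left(-497 + C{\left(77,-28 \right)}\right)\right) + 45594 = \left(\left(-6635 + 7207\right) + \left(-2783 - 3387\right) \left(-497 + \left(-13 + \left(-28\right)^{2} + 60 \cdot 77\right)\right)\right) + 45594 = \left(572 - 6170 \left(-497 + \left(-13 + 784 + 4620\right)\right)\right) + 45594 = \left(572 - 6170 \left(-497 + 5391\right)\right) + 45594 = \left(572 - 30195980\right) + 45594 = -30195408 + 45594 = -30149814$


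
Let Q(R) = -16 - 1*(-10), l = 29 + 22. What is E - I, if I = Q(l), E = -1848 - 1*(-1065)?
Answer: -777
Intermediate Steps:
E = -783 (E = -1848 + 1065 = -783)
l = 51
Q(R) = -6 (Q(R) = -16 + 10 = -6)
I = -6
E - I = -783 - 1*(-6) = -783 + 6 = -777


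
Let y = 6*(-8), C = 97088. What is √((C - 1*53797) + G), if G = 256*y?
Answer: √31003 ≈ 176.08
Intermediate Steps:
y = -48
G = -12288 (G = 256*(-48) = -12288)
√((C - 1*53797) + G) = √((97088 - 1*53797) - 12288) = √((97088 - 53797) - 12288) = √(43291 - 12288) = √31003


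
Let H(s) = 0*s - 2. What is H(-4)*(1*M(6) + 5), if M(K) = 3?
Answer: -16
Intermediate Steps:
H(s) = -2 (H(s) = 0 - 2 = -2)
H(-4)*(1*M(6) + 5) = -2*(1*3 + 5) = -2*(3 + 5) = -2*8 = -16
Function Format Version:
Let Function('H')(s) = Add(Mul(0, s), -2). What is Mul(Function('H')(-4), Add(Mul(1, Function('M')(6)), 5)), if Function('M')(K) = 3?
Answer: -16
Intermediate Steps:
Function('H')(s) = -2 (Function('H')(s) = Add(0, -2) = -2)
Mul(Function('H')(-4), Add(Mul(1, Function('M')(6)), 5)) = Mul(-2, Add(Mul(1, 3), 5)) = Mul(-2, Add(3, 5)) = Mul(-2, 8) = -16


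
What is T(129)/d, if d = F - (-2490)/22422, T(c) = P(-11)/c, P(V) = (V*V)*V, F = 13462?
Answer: -4973947/6489720261 ≈ -0.00076643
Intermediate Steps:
P(V) = V³ (P(V) = V²*V = V³)
T(c) = -1331/c (T(c) = (-11)³/c = -1331/c)
d = 50307909/3737 (d = 13462 - (-2490)/22422 = 13462 - 1*(-415/3737) = 13462 + 415/3737 = 50307909/3737 ≈ 13462.)
T(129)/d = (-1331/129)/(50307909/3737) = -1331*1/129*(3737/50307909) = -1331/129*3737/50307909 = -4973947/6489720261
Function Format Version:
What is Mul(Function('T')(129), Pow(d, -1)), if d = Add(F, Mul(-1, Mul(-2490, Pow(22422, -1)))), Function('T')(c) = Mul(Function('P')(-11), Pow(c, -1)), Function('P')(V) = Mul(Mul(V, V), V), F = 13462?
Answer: Rational(-4973947, 6489720261) ≈ -0.00076643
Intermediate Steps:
Function('P')(V) = Pow(V, 3) (Function('P')(V) = Mul(Pow(V, 2), V) = Pow(V, 3))
Function('T')(c) = Mul(-1331, Pow(c, -1)) (Function('T')(c) = Mul(Pow(-11, 3), Pow(c, -1)) = Mul(-1331, Pow(c, -1)))
d = Rational(50307909, 3737) (d = Add(13462, Mul(-1, Mul(-2490, Pow(22422, -1)))) = Add(13462, Mul(-1, Mul(-2490, Rational(1, 22422)))) = Add(13462, Mul(-1, Rational(-415, 3737))) = Add(13462, Rational(415, 3737)) = Rational(50307909, 3737) ≈ 13462.)
Mul(Function('T')(129), Pow(d, -1)) = Mul(Mul(-1331, Pow(129, -1)), Pow(Rational(50307909, 3737), -1)) = Mul(Mul(-1331, Rational(1, 129)), Rational(3737, 50307909)) = Mul(Rational(-1331, 129), Rational(3737, 50307909)) = Rational(-4973947, 6489720261)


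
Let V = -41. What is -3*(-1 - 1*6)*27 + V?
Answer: 526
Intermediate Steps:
-3*(-1 - 1*6)*27 + V = -3*(-1 - 1*6)*27 - 41 = -3*(-1 - 6)*27 - 41 = -3*(-7)*27 - 41 = 21*27 - 41 = 567 - 41 = 526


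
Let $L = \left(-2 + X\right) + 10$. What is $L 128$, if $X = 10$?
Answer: $2304$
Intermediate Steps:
$L = 18$ ($L = \left(-2 + 10\right) + 10 = 8 + 10 = 18$)
$L 128 = 18 \cdot 128 = 2304$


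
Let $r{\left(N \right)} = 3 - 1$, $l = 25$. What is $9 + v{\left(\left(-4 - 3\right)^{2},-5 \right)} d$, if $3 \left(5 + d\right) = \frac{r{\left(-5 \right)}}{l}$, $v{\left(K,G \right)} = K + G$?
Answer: $- \frac{15737}{75} \approx -209.83$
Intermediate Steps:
$r{\left(N \right)} = 2$ ($r{\left(N \right)} = 3 - 1 = 2$)
$v{\left(K,G \right)} = G + K$
$d = - \frac{373}{75}$ ($d = -5 + \frac{2 \cdot \frac{1}{25}}{3} = -5 + \frac{1}{3} \cdot \frac{2}{25} = -5 + \frac{2}{75} = - \frac{373}{75} \approx -4.9733$)
$9 + v{\left(\left(-4 - 3\right)^{2},-5 \right)} d = 9 + \left(-5 + \left(-4 - 3\right)^{2}\right) \left(- \frac{373}{75}\right) = 9 + \left(-5 + \left(-7\right)^{2}\right) \left(- \frac{373}{75}\right) = 9 + \left(-5 + 49\right) \left(- \frac{373}{75}\right) = 9 + 44 \left(- \frac{373}{75}\right) = 9 - \frac{16412}{75} = - \frac{15737}{75}$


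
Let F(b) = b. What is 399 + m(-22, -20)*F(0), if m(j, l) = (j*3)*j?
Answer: 399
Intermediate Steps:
m(j, l) = 3*j**2 (m(j, l) = (3*j)*j = 3*j**2)
399 + m(-22, -20)*F(0) = 399 + (3*(-22)**2)*0 = 399 + (3*484)*0 = 399 + 1452*0 = 399 + 0 = 399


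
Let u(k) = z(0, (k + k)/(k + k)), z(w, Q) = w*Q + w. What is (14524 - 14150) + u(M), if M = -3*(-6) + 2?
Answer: 374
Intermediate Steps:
M = 20 (M = 18 + 2 = 20)
z(w, Q) = w + Q*w (z(w, Q) = Q*w + w = w + Q*w)
u(k) = 0 (u(k) = 0*(1 + (k + k)/(k + k)) = 0*(1 + (2*k)/((2*k))) = 0*(1 + (2*k)*(1/(2*k))) = 0*(1 + 1) = 0*2 = 0)
(14524 - 14150) + u(M) = (14524 - 14150) + 0 = 374 + 0 = 374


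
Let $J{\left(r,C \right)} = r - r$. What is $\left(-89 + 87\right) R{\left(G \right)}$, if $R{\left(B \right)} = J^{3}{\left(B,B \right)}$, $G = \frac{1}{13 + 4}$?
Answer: $0$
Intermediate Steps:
$J{\left(r,C \right)} = 0$
$G = \frac{1}{17} \approx 0.058824$
$R{\left(B \right)} = 0$ ($R{\left(B \right)} = 0^{3} = 0$)
$\left(-89 + 87\right) R{\left(G \right)} = \left(-89 + 87\right) 0 = \left(-2\right) 0 = 0$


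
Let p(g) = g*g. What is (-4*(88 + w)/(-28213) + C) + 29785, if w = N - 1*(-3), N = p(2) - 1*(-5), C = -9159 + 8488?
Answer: 821393682/28213 ≈ 29114.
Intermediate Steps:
C = -671
p(g) = g²
N = 9 (N = 2² - 1*(-5) = 4 + 5 = 9)
w = 12 (w = 9 - 1*(-3) = 9 + 3 = 12)
(-4*(88 + w)/(-28213) + C) + 29785 = (-4*(88 + 12)/(-28213) - 671) + 29785 = (-4*100*(-1/28213) - 671) + 29785 = (-400*(-1/28213) - 671) + 29785 = (400/28213 - 671) + 29785 = -18930523/28213 + 29785 = 821393682/28213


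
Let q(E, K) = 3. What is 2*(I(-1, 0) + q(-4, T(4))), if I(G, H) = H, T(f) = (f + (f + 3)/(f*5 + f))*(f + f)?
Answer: 6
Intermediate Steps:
T(f) = 2*f*(f + (3 + f)/(6*f)) (T(f) = (f + (3 + f)/(5*f + f))*(2*f) = (f + (3 + f)/((6*f)))*(2*f) = (f + (3 + f)*(1/(6*f)))*(2*f) = (f + (3 + f)/(6*f))*(2*f) = 2*f*(f + (3 + f)/(6*f)))
2*(I(-1, 0) + q(-4, T(4))) = 2*(0 + 3) = 2*3 = 6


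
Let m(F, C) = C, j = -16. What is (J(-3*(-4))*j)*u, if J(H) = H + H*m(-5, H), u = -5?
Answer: 12480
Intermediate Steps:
J(H) = H + H² (J(H) = H + H*H = H + H²)
(J(-3*(-4))*j)*u = (((-3*(-4))*(1 - 3*(-4)))*(-16))*(-5) = ((12*(1 + 12))*(-16))*(-5) = ((12*13)*(-16))*(-5) = (156*(-16))*(-5) = -2496*(-5) = 12480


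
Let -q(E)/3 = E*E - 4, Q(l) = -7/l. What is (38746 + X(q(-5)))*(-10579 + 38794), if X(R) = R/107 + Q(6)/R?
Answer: 233945292185/214 ≈ 1.0932e+9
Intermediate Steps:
q(E) = 12 - 3*E² (q(E) = -3*(E*E - 4) = -3*(E² - 4) = -3*(-4 + E²) = 12 - 3*E²)
X(R) = -7/(6*R) + R/107 (X(R) = R/107 + (-7/6)/R = R*(1/107) + (-7*⅙)/R = R/107 - 7/(6*R) = -7/(6*R) + R/107)
(38746 + X(q(-5)))*(-10579 + 38794) = (38746 + (-7/(6*(12 - 3*(-5)²)) + (12 - 3*(-5)²)/107))*(-10579 + 38794) = (38746 + (-7/(6*(12 - 3*25)) + (12 - 3*25)/107))*28215 = (38746 + (-7/(6*(12 - 75)) + (12 - 75)/107))*28215 = (38746 + (-7/6/(-63) + (1/107)*(-63)))*28215 = (38746 + (-7/6*(-1/63) - 63/107))*28215 = (38746 + (1/54 - 63/107))*28215 = (38746 - 3295/5778)*28215 = (223871093/5778)*28215 = 233945292185/214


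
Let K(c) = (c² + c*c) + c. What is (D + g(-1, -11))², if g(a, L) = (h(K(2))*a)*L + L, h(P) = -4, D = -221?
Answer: 76176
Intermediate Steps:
K(c) = c + 2*c² (K(c) = (c² + c²) + c = 2*c² + c = c + 2*c²)
g(a, L) = L - 4*L*a (g(a, L) = (-4*a)*L + L = -4*L*a + L = L - 4*L*a)
(D + g(-1, -11))² = (-221 - 11*(1 - 4*(-1)))² = (-221 - 11*(1 + 4))² = (-221 - 11*5)² = (-221 - 55)² = (-276)² = 76176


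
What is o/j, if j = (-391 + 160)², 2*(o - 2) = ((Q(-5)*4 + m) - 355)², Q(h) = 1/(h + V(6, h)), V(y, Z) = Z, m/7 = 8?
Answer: 2241109/2668050 ≈ 0.83998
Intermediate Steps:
m = 56 (m = 7*8 = 56)
Q(h) = 1/(2*h) (Q(h) = 1/(h + h) = 1/(2*h))
o = 2241109/50 (o = 2 + ((((½)/(-5))*4 + 56) - 355)²/2 = 2 + ((((½)*(-⅕))*4 + 56) - 355)²/2 = 2 + ((-⅒*4 + 56) - 355)²/2 = 2 + ((-⅖ + 56) - 355)²/2 = 2 + (278/5 - 355)²/2 = 2 + (-1497/5)²/2 = 2 + (½)*(2241009/25) = 2 + 2241009/50 = 2241109/50 ≈ 44822.)
j = 53361 (j = (-231)² = 53361)
o/j = (2241109/50)/53361 = (2241109/50)*(1/53361) = 2241109/2668050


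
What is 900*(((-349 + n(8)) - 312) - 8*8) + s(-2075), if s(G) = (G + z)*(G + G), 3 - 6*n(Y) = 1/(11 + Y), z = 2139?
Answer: -17435500/19 ≈ -9.1766e+5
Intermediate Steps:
n(Y) = ½ - 1/(6*(11 + Y))
s(G) = 2*G*(2139 + G) (s(G) = (G + 2139)*(G + G) = (2139 + G)*(2*G) = 2*G*(2139 + G))
900*(((-349 + n(8)) - 312) - 8*8) + s(-2075) = 900*(((-349 + (32 + 3*8)/(6*(11 + 8))) - 312) - 8*8) + 2*(-2075)*(2139 - 2075) = 900*(((-349 + (⅙)*(32 + 24)/19) - 312) - 64) + 2*(-2075)*64 = 900*(((-349 + (⅙)*(1/19)*56) - 312) - 64) - 265600 = 900*(((-349 + 28/57) - 312) - 64) - 265600 = 900*((-19865/57 - 312) - 64) - 265600 = 900*(-37649/57 - 64) - 265600 = 900*(-41297/57) - 265600 = -12389100/19 - 265600 = -17435500/19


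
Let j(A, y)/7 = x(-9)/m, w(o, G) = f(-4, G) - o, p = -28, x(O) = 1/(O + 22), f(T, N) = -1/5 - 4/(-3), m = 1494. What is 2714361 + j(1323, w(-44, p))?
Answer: 52718319349/19422 ≈ 2.7144e+6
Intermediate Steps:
f(T, N) = 17/15 (f(T, N) = -1*⅕ - 4*(-⅓) = -⅕ + 4/3 = 17/15)
x(O) = 1/(22 + O)
w(o, G) = 17/15 - o
j(A, y) = 7/19422 (j(A, y) = 7*(1/((22 - 9)*1494)) = 7*((1/1494)/13) = 7*((1/13)*(1/1494)) = 7*(1/19422) = 7/19422)
2714361 + j(1323, w(-44, p)) = 2714361 + 7/19422 = 52718319349/19422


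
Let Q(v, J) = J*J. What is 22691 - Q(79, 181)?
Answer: -10070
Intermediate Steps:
Q(v, J) = J**2
22691 - Q(79, 181) = 22691 - 1*181**2 = 22691 - 1*32761 = 22691 - 32761 = -10070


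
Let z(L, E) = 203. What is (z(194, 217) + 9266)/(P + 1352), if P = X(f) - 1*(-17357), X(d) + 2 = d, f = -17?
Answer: 9469/18690 ≈ 0.50663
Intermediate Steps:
X(d) = -2 + d
P = 17338 (P = (-2 - 17) - 1*(-17357) = -19 + 17357 = 17338)
(z(194, 217) + 9266)/(P + 1352) = (203 + 9266)/(17338 + 1352) = 9469/18690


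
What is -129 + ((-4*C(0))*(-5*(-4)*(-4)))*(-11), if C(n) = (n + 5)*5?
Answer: -88129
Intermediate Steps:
C(n) = 25 + 5*n (C(n) = (5 + n)*5 = 25 + 5*n)
-129 + ((-4*C(0))*(-5*(-4)*(-4)))*(-11) = -129 + ((-4*(25 + 5*0))*(-5*(-4)*(-4)))*(-11) = -129 + ((-4*(25 + 0))*(20*(-4)))*(-11) = -129 + (-4*25*(-80))*(-11) = -129 - 100*(-80)*(-11) = -129 + 8000*(-11) = -129 - 88000 = -88129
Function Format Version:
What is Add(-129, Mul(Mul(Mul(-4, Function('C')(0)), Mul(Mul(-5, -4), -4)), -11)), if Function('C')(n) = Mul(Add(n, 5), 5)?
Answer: -88129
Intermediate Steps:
Function('C')(n) = Add(25, Mul(5, n)) (Function('C')(n) = Mul(Add(5, n), 5) = Add(25, Mul(5, n)))
Add(-129, Mul(Mul(Mul(-4, Function('C')(0)), Mul(Mul(-5, -4), -4)), -11)) = Add(-129, Mul(Mul(Mul(-4, Add(25, Mul(5, 0))), Mul(Mul(-5, -4), -4)), -11)) = Add(-129, Mul(Mul(Mul(-4, Add(25, 0)), Mul(20, -4)), -11)) = Add(-129, Mul(Mul(Mul(-4, 25), -80), -11)) = Add(-129, Mul(Mul(-100, -80), -11)) = Add(-129, Mul(8000, -11)) = Add(-129, -88000) = -88129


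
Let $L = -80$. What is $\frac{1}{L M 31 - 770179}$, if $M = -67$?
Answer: $- \frac{1}{604019} \approx -1.6556 \cdot 10^{-6}$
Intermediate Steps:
$\frac{1}{L M 31 - 770179} = \frac{1}{\left(-80\right) \left(-67\right) 31 - 770179} = \frac{1}{5360 \cdot 31 - 770179} = \frac{1}{166160 - 770179} = \frac{1}{-604019} = - \frac{1}{604019}$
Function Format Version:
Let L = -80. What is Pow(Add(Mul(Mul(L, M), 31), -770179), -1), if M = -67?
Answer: Rational(-1, 604019) ≈ -1.6556e-6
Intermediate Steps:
Pow(Add(Mul(Mul(L, M), 31), -770179), -1) = Pow(Add(Mul(Mul(-80, -67), 31), -770179), -1) = Pow(Add(Mul(5360, 31), -770179), -1) = Pow(Add(166160, -770179), -1) = Pow(-604019, -1) = Rational(-1, 604019)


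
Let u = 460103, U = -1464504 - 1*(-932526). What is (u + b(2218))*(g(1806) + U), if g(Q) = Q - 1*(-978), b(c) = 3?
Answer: -243485334564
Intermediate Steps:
U = -531978 (U = -1464504 + 932526 = -531978)
g(Q) = 978 + Q (g(Q) = Q + 978 = 978 + Q)
(u + b(2218))*(g(1806) + U) = (460103 + 3)*((978 + 1806) - 531978) = 460106*(2784 - 531978) = 460106*(-529194) = -243485334564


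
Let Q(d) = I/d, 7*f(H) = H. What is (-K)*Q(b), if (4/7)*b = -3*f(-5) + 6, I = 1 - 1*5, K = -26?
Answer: -416/57 ≈ -7.2982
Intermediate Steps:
f(H) = H/7
I = -4 (I = 1 - 5 = -4)
b = 57/4 (b = 7*(-3*(-5)/7 + 6)/4 = 7*(-3*(-5/7) + 6)/4 = 7*(15/7 + 6)/4 = (7/4)*(57/7) = 57/4 ≈ 14.250)
Q(d) = -4/d
(-K)*Q(b) = (-1*(-26))*(-4/57/4) = 26*(-4*4/57) = 26*(-16/57) = -416/57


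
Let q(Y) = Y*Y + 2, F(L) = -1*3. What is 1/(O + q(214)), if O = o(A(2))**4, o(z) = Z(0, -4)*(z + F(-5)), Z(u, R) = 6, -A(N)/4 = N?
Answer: 1/19020534 ≈ 5.2575e-8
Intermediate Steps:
A(N) = -4*N
F(L) = -3
o(z) = -18 + 6*z (o(z) = 6*(z - 3) = 6*(-3 + z) = -18 + 6*z)
q(Y) = 2 + Y**2 (q(Y) = Y**2 + 2 = 2 + Y**2)
O = 18974736 (O = (-18 + 6*(-4*2))**4 = (-18 + 6*(-8))**4 = (-18 - 48)**4 = (-66)**4 = 18974736)
1/(O + q(214)) = 1/(18974736 + (2 + 214**2)) = 1/(18974736 + (2 + 45796)) = 1/(18974736 + 45798) = 1/19020534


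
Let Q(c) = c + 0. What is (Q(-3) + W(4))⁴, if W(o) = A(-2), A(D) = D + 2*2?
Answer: 1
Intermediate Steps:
Q(c) = c
A(D) = 4 + D (A(D) = D + 4 = 4 + D)
W(o) = 2 (W(o) = 4 - 2 = 2)
(Q(-3) + W(4))⁴ = (-3 + 2)⁴ = (-1)⁴ = 1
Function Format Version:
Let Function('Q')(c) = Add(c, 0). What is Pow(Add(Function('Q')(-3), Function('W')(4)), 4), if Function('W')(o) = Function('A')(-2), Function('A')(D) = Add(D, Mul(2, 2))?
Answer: 1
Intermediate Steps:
Function('Q')(c) = c
Function('A')(D) = Add(4, D) (Function('A')(D) = Add(D, 4) = Add(4, D))
Function('W')(o) = 2 (Function('W')(o) = Add(4, -2) = 2)
Pow(Add(Function('Q')(-3), Function('W')(4)), 4) = Pow(Add(-3, 2), 4) = Pow(-1, 4) = 1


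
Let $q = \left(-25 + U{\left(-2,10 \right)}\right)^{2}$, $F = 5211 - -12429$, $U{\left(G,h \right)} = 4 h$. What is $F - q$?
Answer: $17415$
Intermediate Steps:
$F = 17640$ ($F = 5211 + 12429 = 17640$)
$q = 225$ ($q = \left(-25 + 4 \cdot 10\right)^{2} = \left(-25 + 40\right)^{2} = 15^{2} = 225$)
$F - q = 17640 - 225 = 17415$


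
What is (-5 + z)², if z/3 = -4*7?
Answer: 7921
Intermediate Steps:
z = -84 (z = 3*(-4*7) = 3*(-28) = -84)
(-5 + z)² = (-5 - 84)² = (-89)² = 7921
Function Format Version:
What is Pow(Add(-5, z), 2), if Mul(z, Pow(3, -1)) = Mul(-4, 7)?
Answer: 7921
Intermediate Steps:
z = -84 (z = Mul(3, Mul(-4, 7)) = Mul(3, -28) = -84)
Pow(Add(-5, z), 2) = Pow(Add(-5, -84), 2) = Pow(-89, 2) = 7921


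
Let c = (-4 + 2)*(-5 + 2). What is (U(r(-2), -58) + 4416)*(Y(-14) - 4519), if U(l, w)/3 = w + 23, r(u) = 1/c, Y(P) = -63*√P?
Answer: -19481409 - 271593*I*√14 ≈ -1.9481e+7 - 1.0162e+6*I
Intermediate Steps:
c = 6 (c = -2*(-3) = 6)
r(u) = ⅙ (r(u) = 1/6 = ⅙)
U(l, w) = 69 + 3*w (U(l, w) = 3*(w + 23) = 3*(23 + w) = 69 + 3*w)
(U(r(-2), -58) + 4416)*(Y(-14) - 4519) = ((69 + 3*(-58)) + 4416)*(-63*I*√14 - 4519) = ((69 - 174) + 4416)*(-63*I*√14 - 4519) = (-105 + 4416)*(-63*I*√14 - 4519) = 4311*(-4519 - 63*I*√14) = -19481409 - 271593*I*√14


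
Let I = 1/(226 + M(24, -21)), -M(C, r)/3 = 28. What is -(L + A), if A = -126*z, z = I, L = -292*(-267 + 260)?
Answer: -145061/71 ≈ -2043.1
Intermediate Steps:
M(C, r) = -84 (M(C, r) = -3*28 = -84)
L = 2044 (L = -292*(-7) = 2044)
I = 1/142 (I = 1/(226 - 84) = 1/142 ≈ 0.0070423)
z = 1/142 ≈ 0.0070423
A = -63/71 (A = -126*1/142 = -63/71 ≈ -0.88732)
-(L + A) = -(2044 - 63/71) = -1*145061/71 = -145061/71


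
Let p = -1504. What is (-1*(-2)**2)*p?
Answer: 6016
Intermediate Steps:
(-1*(-2)**2)*p = -1*(-2)**2*(-1504) = -1*4*(-1504) = -4*(-1504) = 6016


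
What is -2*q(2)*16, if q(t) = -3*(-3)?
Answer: -288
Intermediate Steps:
q(t) = 9
-2*q(2)*16 = -2*9*16 = -18*16 = -288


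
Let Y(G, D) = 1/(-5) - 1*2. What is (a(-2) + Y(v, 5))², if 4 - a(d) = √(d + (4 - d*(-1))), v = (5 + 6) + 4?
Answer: 81/25 ≈ 3.2400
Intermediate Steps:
v = 15 (v = 11 + 4 = 15)
Y(G, D) = -11/5 (Y(G, D) = -⅕ - 2 = -11/5)
a(d) = 4 - √(4 + 2*d) (a(d) = 4 - √(d + (4 - d*(-1))) = 4 - √(d + (4 - (-1)*d)) = 4 - √(d + (4 + d)) = 4 - √(4 + 2*d))
(a(-2) + Y(v, 5))² = ((4 - √(4 + 2*(-2))) - 11/5)² = ((4 - √(4 - 4)) - 11/5)² = ((4 - √0) - 11/5)² = ((4 - 1*0) - 11/5)² = ((4 + 0) - 11/5)² = (4 - 11/5)² = (9/5)² = 81/25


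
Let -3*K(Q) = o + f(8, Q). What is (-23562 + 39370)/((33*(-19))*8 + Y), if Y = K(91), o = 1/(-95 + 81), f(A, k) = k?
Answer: -34944/11155 ≈ -3.1326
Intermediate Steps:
o = -1/14 (o = 1/(-14) = -1/14 ≈ -0.071429)
K(Q) = 1/42 - Q/3 (K(Q) = -(-1/14 + Q)/3 = 1/42 - Q/3)
Y = -1273/42 (Y = 1/42 - 1/3*91 = 1/42 - 91/3 = -1273/42 ≈ -30.310)
(-23562 + 39370)/((33*(-19))*8 + Y) = (-23562 + 39370)/((33*(-19))*8 - 1273/42) = 15808/(-627*8 - 1273/42) = 15808/(-5016 - 1273/42) = 15808/(-211945/42) = 15808*(-42/211945) = -34944/11155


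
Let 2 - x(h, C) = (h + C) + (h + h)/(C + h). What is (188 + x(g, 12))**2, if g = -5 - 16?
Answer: 339889/9 ≈ 37765.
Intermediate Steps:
g = -21
x(h, C) = 2 - C - h - 2*h/(C + h) (x(h, C) = 2 - ((h + C) + (h + h)/(C + h)) = 2 - ((C + h) + (2*h)/(C + h)) = 2 - ((C + h) + 2*h/(C + h)) = 2 - (C + h + 2*h/(C + h)) = 2 + (-C - h - 2*h/(C + h)) = 2 - C - h - 2*h/(C + h))
(188 + x(g, 12))**2 = (188 + (-1*12**2 - 1*(-21)**2 + 2*12 - 2*12*(-21))/(12 - 21))**2 = (188 + (-1*144 - 1*441 + 24 + 504)/(-9))**2 = (188 - (-144 - 441 + 24 + 504)/9)**2 = (188 - 1/9*(-57))**2 = (188 + 19/3)**2 = (583/3)**2 = 339889/9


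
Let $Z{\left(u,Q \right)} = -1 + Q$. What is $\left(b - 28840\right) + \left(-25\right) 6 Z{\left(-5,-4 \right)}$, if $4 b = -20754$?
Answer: $- \frac{66557}{2} \approx -33279.0$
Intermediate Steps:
$b = - \frac{10377}{2}$ ($b = \frac{1}{4} \left(-20754\right) = - \frac{10377}{2} \approx -5188.5$)
$\left(b - 28840\right) + \left(-25\right) 6 Z{\left(-5,-4 \right)} = \left(- \frac{10377}{2} - 28840\right) + \left(-25\right) 6 \left(-1 - 4\right) = - \frac{68057}{2} - -750 = - \frac{68057}{2} + 750 = - \frac{66557}{2}$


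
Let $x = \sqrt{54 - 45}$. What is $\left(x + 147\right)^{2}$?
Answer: $22500$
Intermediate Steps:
$x = 3$ ($x = \sqrt{9} = 3$)
$\left(x + 147\right)^{2} = \left(3 + 147\right)^{2} = 150^{2} = 22500$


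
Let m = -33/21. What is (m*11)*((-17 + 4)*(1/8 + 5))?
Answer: 64493/56 ≈ 1151.7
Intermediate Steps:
m = -11/7 (m = -33*1/21 = -11/7 ≈ -1.5714)
(m*11)*((-17 + 4)*(1/8 + 5)) = (-11/7*11)*((-17 + 4)*(1/8 + 5)) = -(-1573)*(⅛ + 5)/7 = -(-1573)*41/(7*8) = -121/7*(-533/8) = 64493/56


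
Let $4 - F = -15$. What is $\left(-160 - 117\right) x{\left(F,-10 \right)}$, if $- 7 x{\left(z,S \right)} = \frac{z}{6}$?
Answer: $\frac{5263}{42} \approx 125.31$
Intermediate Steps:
$F = 19$ ($F = 4 - -15 = 4 + 15 = 19$)
$x{\left(z,S \right)} = - \frac{z}{42}$ ($x{\left(z,S \right)} = - \frac{z \frac{1}{6}}{7} = - \frac{\frac{1}{6} z}{7} = - \frac{z}{42}$)
$\left(-160 - 117\right) x{\left(F,-10 \right)} = \left(-160 - 117\right) \left(\left(- \frac{1}{42}\right) 19\right) = \left(-277\right) \left(- \frac{19}{42}\right) = \frac{5263}{42}$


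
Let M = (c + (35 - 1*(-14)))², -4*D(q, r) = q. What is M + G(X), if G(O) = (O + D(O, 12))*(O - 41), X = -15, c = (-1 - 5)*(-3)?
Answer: 5119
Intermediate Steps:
D(q, r) = -q/4
c = 18 (c = -6*(-3) = 18)
M = 4489 (M = (18 + (35 - 1*(-14)))² = (18 + (35 + 14))² = (18 + 49)² = 67² = 4489)
G(O) = 3*O*(-41 + O)/4 (G(O) = (O - O/4)*(O - 41) = (3*O/4)*(-41 + O) = 3*O*(-41 + O)/4)
M + G(X) = 4489 + (¾)*(-15)*(-41 - 15) = 4489 + (¾)*(-15)*(-56) = 4489 + 630 = 5119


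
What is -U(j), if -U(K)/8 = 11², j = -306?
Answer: 968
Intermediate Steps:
U(K) = -968 (U(K) = -8*11² = -8*121 = -968)
-U(j) = -1*(-968) = 968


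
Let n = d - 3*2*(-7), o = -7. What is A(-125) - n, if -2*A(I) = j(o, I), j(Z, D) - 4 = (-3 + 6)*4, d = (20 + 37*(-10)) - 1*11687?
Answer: 11987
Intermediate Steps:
d = -12037 (d = (20 - 370) - 11687 = -350 - 11687 = -12037)
j(Z, D) = 16 (j(Z, D) = 4 + (-3 + 6)*4 = 4 + 3*4 = 4 + 12 = 16)
A(I) = -8 (A(I) = -½*16 = -8)
n = -11995 (n = -12037 - 3*2*(-7) = -12037 - 6*(-7) = -12037 - 1*(-42) = -12037 + 42 = -11995)
A(-125) - n = -8 - 1*(-11995) = -8 + 11995 = 11987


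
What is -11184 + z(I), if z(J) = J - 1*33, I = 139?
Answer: -11078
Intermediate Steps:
z(J) = -33 + J (z(J) = J - 33 = -33 + J)
-11184 + z(I) = -11184 + (-33 + 139) = -11184 + 106 = -11078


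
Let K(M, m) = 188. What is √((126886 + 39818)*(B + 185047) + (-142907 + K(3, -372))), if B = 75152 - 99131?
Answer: 9*√331488113 ≈ 1.6386e+5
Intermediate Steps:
B = -23979
√((126886 + 39818)*(B + 185047) + (-142907 + K(3, -372))) = √((126886 + 39818)*(-23979 + 185047) + (-142907 + 188)) = √(166704*161068 - 142719) = √(26850679872 - 142719) = √26850537153 = 9*√331488113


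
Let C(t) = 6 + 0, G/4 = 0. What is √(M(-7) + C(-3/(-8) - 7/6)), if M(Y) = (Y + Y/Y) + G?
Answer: 0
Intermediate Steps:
G = 0 (G = 4*0 = 0)
C(t) = 6
M(Y) = 1 + Y (M(Y) = (Y + Y/Y) + 0 = (Y + 1) + 0 = (1 + Y) + 0 = 1 + Y)
√(M(-7) + C(-3/(-8) - 7/6)) = √((1 - 7) + 6) = √(-6 + 6) = √0 = 0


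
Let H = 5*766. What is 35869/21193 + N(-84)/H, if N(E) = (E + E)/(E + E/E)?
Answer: 5702978417/3368521385 ≈ 1.6930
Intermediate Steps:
H = 3830
N(E) = 2*E/(1 + E) (N(E) = (2*E)/(E + 1) = (2*E)/(1 + E) = 2*E/(1 + E))
35869/21193 + N(-84)/H = 35869/21193 + (2*(-84)/(1 - 84))/3830 = 35869*(1/21193) + (2*(-84)/(-83))*(1/3830) = 35869/21193 + (2*(-84)*(-1/83))*(1/3830) = 35869/21193 + (168/83)*(1/3830) = 35869/21193 + 84/158945 = 5702978417/3368521385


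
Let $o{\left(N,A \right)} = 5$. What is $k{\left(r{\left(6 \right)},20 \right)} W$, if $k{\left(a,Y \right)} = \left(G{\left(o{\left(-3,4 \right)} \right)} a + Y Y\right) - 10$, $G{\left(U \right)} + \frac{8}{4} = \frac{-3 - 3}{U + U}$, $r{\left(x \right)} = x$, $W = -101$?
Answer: $- \frac{189072}{5} \approx -37814.0$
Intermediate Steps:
$G{\left(U \right)} = -2 - \frac{3}{U}$ ($G{\left(U \right)} = -2 + \frac{-3 - 3}{U + U} = -2 - \frac{6}{2 U} = -2 - 6 \frac{1}{2 U} = -2 - \frac{3}{U}$)
$k{\left(a,Y \right)} = -10 + Y^{2} - \frac{13 a}{5}$ ($k{\left(a,Y \right)} = \left(\left(-2 - \frac{3}{5}\right) a + Y Y\right) - 10 = \left(\left(-2 - \frac{3}{5}\right) a + Y^{2}\right) - 10 = \left(- \frac{13 a}{5} + Y^{2}\right) - 10 = \left(Y^{2} - \frac{13 a}{5}\right) - 10 = -10 + Y^{2} - \frac{13 a}{5}$)
$k{\left(r{\left(6 \right)},20 \right)} W = \left(-10 + 20^{2} - \frac{78}{5}\right) \left(-101\right) = \left(-10 + 400 - \frac{78}{5}\right) \left(-101\right) = \frac{1872}{5} \left(-101\right) = - \frac{189072}{5}$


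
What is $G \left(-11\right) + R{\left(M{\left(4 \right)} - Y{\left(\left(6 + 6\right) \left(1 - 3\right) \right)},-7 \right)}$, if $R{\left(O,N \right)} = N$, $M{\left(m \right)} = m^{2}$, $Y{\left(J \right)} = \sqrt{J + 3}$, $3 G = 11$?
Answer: $- \frac{142}{3} \approx -47.333$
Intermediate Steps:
$G = \frac{11}{3}$ ($G = \frac{1}{3} \cdot 11 = \frac{11}{3} \approx 3.6667$)
$Y{\left(J \right)} = \sqrt{3 + J}$
$G \left(-11\right) + R{\left(M{\left(4 \right)} - Y{\left(\left(6 + 6\right) \left(1 - 3\right) \right)},-7 \right)} = \frac{11}{3} \left(-11\right) - 7 = - \frac{121}{3} - 7 = - \frac{142}{3}$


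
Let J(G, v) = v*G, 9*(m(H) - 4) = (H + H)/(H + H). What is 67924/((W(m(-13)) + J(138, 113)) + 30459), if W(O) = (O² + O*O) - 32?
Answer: 5501844/3730439 ≈ 1.4749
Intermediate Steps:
m(H) = 37/9 (m(H) = 4 + ((H + H)/(H + H))/9 = 4 + ((2*H)/((2*H)))/9 = 4 + ((2*H)*(1/(2*H)))/9 = 4 + (⅑)*1 = 4 + ⅑ = 37/9)
J(G, v) = G*v
W(O) = -32 + 2*O² (W(O) = (O² + O²) - 32 = 2*O² - 32 = -32 + 2*O²)
67924/((W(m(-13)) + J(138, 113)) + 30459) = 67924/(((-32 + 2*(37/9)²) + 138*113) + 30459) = 67924/(((-32 + 2*(1369/81)) + 15594) + 30459) = 67924/(((-32 + 2738/81) + 15594) + 30459) = 67924/((146/81 + 15594) + 30459) = 67924/(1263260/81 + 30459) = 67924/(3730439/81) = 67924*(81/3730439) = 5501844/3730439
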